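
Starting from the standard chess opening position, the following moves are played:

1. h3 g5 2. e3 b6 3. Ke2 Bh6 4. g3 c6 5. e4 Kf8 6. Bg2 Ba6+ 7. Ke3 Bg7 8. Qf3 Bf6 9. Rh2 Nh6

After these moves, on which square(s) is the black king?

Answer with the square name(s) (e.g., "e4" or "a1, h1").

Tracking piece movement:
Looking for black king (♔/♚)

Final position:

  a b c d e f g h
  ─────────────────
8│♜ ♞ · ♛ · ♚ · ♜│8
7│♟ · · ♟ ♟ ♟ · ♟│7
6│♝ ♟ ♟ · · ♝ · ♞│6
5│· · · · · · ♟ ·│5
4│· · · · ♙ · · ·│4
3│· · · · ♔ ♕ ♙ ♙│3
2│♙ ♙ ♙ ♙ · ♙ ♗ ♖│2
1│♖ ♘ ♗ · · · ♘ ·│1
  ─────────────────
  a b c d e f g h


f8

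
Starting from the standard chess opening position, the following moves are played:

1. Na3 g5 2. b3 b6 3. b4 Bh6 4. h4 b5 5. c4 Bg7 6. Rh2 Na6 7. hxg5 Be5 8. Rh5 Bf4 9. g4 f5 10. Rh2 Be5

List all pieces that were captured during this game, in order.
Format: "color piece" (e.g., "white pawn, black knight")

Tracking captures:
  hxg5: captured black pawn

black pawn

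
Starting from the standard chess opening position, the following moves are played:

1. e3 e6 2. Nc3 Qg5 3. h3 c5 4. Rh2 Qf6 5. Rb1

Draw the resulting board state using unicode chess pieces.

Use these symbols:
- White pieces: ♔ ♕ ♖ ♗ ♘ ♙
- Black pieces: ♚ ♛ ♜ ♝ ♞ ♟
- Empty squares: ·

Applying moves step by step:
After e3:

♜ ♞ ♝ ♛ ♚ ♝ ♞ ♜
♟ ♟ ♟ ♟ ♟ ♟ ♟ ♟
· · · · · · · ·
· · · · · · · ·
· · · · · · · ·
· · · · ♙ · · ·
♙ ♙ ♙ ♙ · ♙ ♙ ♙
♖ ♘ ♗ ♕ ♔ ♗ ♘ ♖


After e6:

♜ ♞ ♝ ♛ ♚ ♝ ♞ ♜
♟ ♟ ♟ ♟ · ♟ ♟ ♟
· · · · ♟ · · ·
· · · · · · · ·
· · · · · · · ·
· · · · ♙ · · ·
♙ ♙ ♙ ♙ · ♙ ♙ ♙
♖ ♘ ♗ ♕ ♔ ♗ ♘ ♖


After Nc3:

♜ ♞ ♝ ♛ ♚ ♝ ♞ ♜
♟ ♟ ♟ ♟ · ♟ ♟ ♟
· · · · ♟ · · ·
· · · · · · · ·
· · · · · · · ·
· · ♘ · ♙ · · ·
♙ ♙ ♙ ♙ · ♙ ♙ ♙
♖ · ♗ ♕ ♔ ♗ ♘ ♖


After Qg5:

♜ ♞ ♝ · ♚ ♝ ♞ ♜
♟ ♟ ♟ ♟ · ♟ ♟ ♟
· · · · ♟ · · ·
· · · · · · ♛ ·
· · · · · · · ·
· · ♘ · ♙ · · ·
♙ ♙ ♙ ♙ · ♙ ♙ ♙
♖ · ♗ ♕ ♔ ♗ ♘ ♖


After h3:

♜ ♞ ♝ · ♚ ♝ ♞ ♜
♟ ♟ ♟ ♟ · ♟ ♟ ♟
· · · · ♟ · · ·
· · · · · · ♛ ·
· · · · · · · ·
· · ♘ · ♙ · · ♙
♙ ♙ ♙ ♙ · ♙ ♙ ·
♖ · ♗ ♕ ♔ ♗ ♘ ♖


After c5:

♜ ♞ ♝ · ♚ ♝ ♞ ♜
♟ ♟ · ♟ · ♟ ♟ ♟
· · · · ♟ · · ·
· · ♟ · · · ♛ ·
· · · · · · · ·
· · ♘ · ♙ · · ♙
♙ ♙ ♙ ♙ · ♙ ♙ ·
♖ · ♗ ♕ ♔ ♗ ♘ ♖


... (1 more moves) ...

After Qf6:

♜ ♞ ♝ · ♚ ♝ ♞ ♜
♟ ♟ · ♟ · ♟ ♟ ♟
· · · · ♟ ♛ · ·
· · ♟ · · · · ·
· · · · · · · ·
· · ♘ · ♙ · · ♙
♙ ♙ ♙ ♙ · ♙ ♙ ♖
♖ · ♗ ♕ ♔ ♗ ♘ ·


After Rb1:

♜ ♞ ♝ · ♚ ♝ ♞ ♜
♟ ♟ · ♟ · ♟ ♟ ♟
· · · · ♟ ♛ · ·
· · ♟ · · · · ·
· · · · · · · ·
· · ♘ · ♙ · · ♙
♙ ♙ ♙ ♙ · ♙ ♙ ♖
· ♖ ♗ ♕ ♔ ♗ ♘ ·



  a b c d e f g h
  ─────────────────
8│♜ ♞ ♝ · ♚ ♝ ♞ ♜│8
7│♟ ♟ · ♟ · ♟ ♟ ♟│7
6│· · · · ♟ ♛ · ·│6
5│· · ♟ · · · · ·│5
4│· · · · · · · ·│4
3│· · ♘ · ♙ · · ♙│3
2│♙ ♙ ♙ ♙ · ♙ ♙ ♖│2
1│· ♖ ♗ ♕ ♔ ♗ ♘ ·│1
  ─────────────────
  a b c d e f g h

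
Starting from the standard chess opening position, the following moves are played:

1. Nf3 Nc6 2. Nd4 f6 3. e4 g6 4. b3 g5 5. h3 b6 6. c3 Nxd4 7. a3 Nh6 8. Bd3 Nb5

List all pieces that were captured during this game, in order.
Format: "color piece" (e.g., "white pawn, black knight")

Tracking captures:
  Nxd4: captured white knight

white knight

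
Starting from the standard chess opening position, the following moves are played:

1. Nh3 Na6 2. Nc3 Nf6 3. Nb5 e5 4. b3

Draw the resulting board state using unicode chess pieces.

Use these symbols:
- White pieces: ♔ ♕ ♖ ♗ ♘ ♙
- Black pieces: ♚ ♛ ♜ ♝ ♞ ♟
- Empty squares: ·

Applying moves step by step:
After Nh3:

♜ ♞ ♝ ♛ ♚ ♝ ♞ ♜
♟ ♟ ♟ ♟ ♟ ♟ ♟ ♟
· · · · · · · ·
· · · · · · · ·
· · · · · · · ·
· · · · · · · ♘
♙ ♙ ♙ ♙ ♙ ♙ ♙ ♙
♖ ♘ ♗ ♕ ♔ ♗ · ♖


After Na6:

♜ · ♝ ♛ ♚ ♝ ♞ ♜
♟ ♟ ♟ ♟ ♟ ♟ ♟ ♟
♞ · · · · · · ·
· · · · · · · ·
· · · · · · · ·
· · · · · · · ♘
♙ ♙ ♙ ♙ ♙ ♙ ♙ ♙
♖ ♘ ♗ ♕ ♔ ♗ · ♖


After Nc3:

♜ · ♝ ♛ ♚ ♝ ♞ ♜
♟ ♟ ♟ ♟ ♟ ♟ ♟ ♟
♞ · · · · · · ·
· · · · · · · ·
· · · · · · · ·
· · ♘ · · · · ♘
♙ ♙ ♙ ♙ ♙ ♙ ♙ ♙
♖ · ♗ ♕ ♔ ♗ · ♖


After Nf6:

♜ · ♝ ♛ ♚ ♝ · ♜
♟ ♟ ♟ ♟ ♟ ♟ ♟ ♟
♞ · · · · ♞ · ·
· · · · · · · ·
· · · · · · · ·
· · ♘ · · · · ♘
♙ ♙ ♙ ♙ ♙ ♙ ♙ ♙
♖ · ♗ ♕ ♔ ♗ · ♖


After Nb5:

♜ · ♝ ♛ ♚ ♝ · ♜
♟ ♟ ♟ ♟ ♟ ♟ ♟ ♟
♞ · · · · ♞ · ·
· ♘ · · · · · ·
· · · · · · · ·
· · · · · · · ♘
♙ ♙ ♙ ♙ ♙ ♙ ♙ ♙
♖ · ♗ ♕ ♔ ♗ · ♖


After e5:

♜ · ♝ ♛ ♚ ♝ · ♜
♟ ♟ ♟ ♟ · ♟ ♟ ♟
♞ · · · · ♞ · ·
· ♘ · · ♟ · · ·
· · · · · · · ·
· · · · · · · ♘
♙ ♙ ♙ ♙ ♙ ♙ ♙ ♙
♖ · ♗ ♕ ♔ ♗ · ♖


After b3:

♜ · ♝ ♛ ♚ ♝ · ♜
♟ ♟ ♟ ♟ · ♟ ♟ ♟
♞ · · · · ♞ · ·
· ♘ · · ♟ · · ·
· · · · · · · ·
· ♙ · · · · · ♘
♙ · ♙ ♙ ♙ ♙ ♙ ♙
♖ · ♗ ♕ ♔ ♗ · ♖



  a b c d e f g h
  ─────────────────
8│♜ · ♝ ♛ ♚ ♝ · ♜│8
7│♟ ♟ ♟ ♟ · ♟ ♟ ♟│7
6│♞ · · · · ♞ · ·│6
5│· ♘ · · ♟ · · ·│5
4│· · · · · · · ·│4
3│· ♙ · · · · · ♘│3
2│♙ · ♙ ♙ ♙ ♙ ♙ ♙│2
1│♖ · ♗ ♕ ♔ ♗ · ♖│1
  ─────────────────
  a b c d e f g h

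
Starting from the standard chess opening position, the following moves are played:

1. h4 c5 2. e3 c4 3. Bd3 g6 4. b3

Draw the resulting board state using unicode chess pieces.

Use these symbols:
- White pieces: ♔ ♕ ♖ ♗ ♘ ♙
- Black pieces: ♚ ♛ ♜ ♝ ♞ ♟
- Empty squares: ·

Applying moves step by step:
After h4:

♜ ♞ ♝ ♛ ♚ ♝ ♞ ♜
♟ ♟ ♟ ♟ ♟ ♟ ♟ ♟
· · · · · · · ·
· · · · · · · ·
· · · · · · · ♙
· · · · · · · ·
♙ ♙ ♙ ♙ ♙ ♙ ♙ ·
♖ ♘ ♗ ♕ ♔ ♗ ♘ ♖


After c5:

♜ ♞ ♝ ♛ ♚ ♝ ♞ ♜
♟ ♟ · ♟ ♟ ♟ ♟ ♟
· · · · · · · ·
· · ♟ · · · · ·
· · · · · · · ♙
· · · · · · · ·
♙ ♙ ♙ ♙ ♙ ♙ ♙ ·
♖ ♘ ♗ ♕ ♔ ♗ ♘ ♖


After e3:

♜ ♞ ♝ ♛ ♚ ♝ ♞ ♜
♟ ♟ · ♟ ♟ ♟ ♟ ♟
· · · · · · · ·
· · ♟ · · · · ·
· · · · · · · ♙
· · · · ♙ · · ·
♙ ♙ ♙ ♙ · ♙ ♙ ·
♖ ♘ ♗ ♕ ♔ ♗ ♘ ♖


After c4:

♜ ♞ ♝ ♛ ♚ ♝ ♞ ♜
♟ ♟ · ♟ ♟ ♟ ♟ ♟
· · · · · · · ·
· · · · · · · ·
· · ♟ · · · · ♙
· · · · ♙ · · ·
♙ ♙ ♙ ♙ · ♙ ♙ ·
♖ ♘ ♗ ♕ ♔ ♗ ♘ ♖


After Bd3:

♜ ♞ ♝ ♛ ♚ ♝ ♞ ♜
♟ ♟ · ♟ ♟ ♟ ♟ ♟
· · · · · · · ·
· · · · · · · ·
· · ♟ · · · · ♙
· · · ♗ ♙ · · ·
♙ ♙ ♙ ♙ · ♙ ♙ ·
♖ ♘ ♗ ♕ ♔ · ♘ ♖


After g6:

♜ ♞ ♝ ♛ ♚ ♝ ♞ ♜
♟ ♟ · ♟ ♟ ♟ · ♟
· · · · · · ♟ ·
· · · · · · · ·
· · ♟ · · · · ♙
· · · ♗ ♙ · · ·
♙ ♙ ♙ ♙ · ♙ ♙ ·
♖ ♘ ♗ ♕ ♔ · ♘ ♖


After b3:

♜ ♞ ♝ ♛ ♚ ♝ ♞ ♜
♟ ♟ · ♟ ♟ ♟ · ♟
· · · · · · ♟ ·
· · · · · · · ·
· · ♟ · · · · ♙
· ♙ · ♗ ♙ · · ·
♙ · ♙ ♙ · ♙ ♙ ·
♖ ♘ ♗ ♕ ♔ · ♘ ♖



  a b c d e f g h
  ─────────────────
8│♜ ♞ ♝ ♛ ♚ ♝ ♞ ♜│8
7│♟ ♟ · ♟ ♟ ♟ · ♟│7
6│· · · · · · ♟ ·│6
5│· · · · · · · ·│5
4│· · ♟ · · · · ♙│4
3│· ♙ · ♗ ♙ · · ·│3
2│♙ · ♙ ♙ · ♙ ♙ ·│2
1│♖ ♘ ♗ ♕ ♔ · ♘ ♖│1
  ─────────────────
  a b c d e f g h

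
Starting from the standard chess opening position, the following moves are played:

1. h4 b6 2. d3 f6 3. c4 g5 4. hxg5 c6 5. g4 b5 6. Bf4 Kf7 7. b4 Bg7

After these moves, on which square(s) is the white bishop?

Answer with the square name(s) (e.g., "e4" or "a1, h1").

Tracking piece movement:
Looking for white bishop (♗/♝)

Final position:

  a b c d e f g h
  ─────────────────
8│♜ ♞ ♝ ♛ · · ♞ ♜│8
7│♟ · · ♟ ♟ ♚ ♝ ♟│7
6│· · ♟ · · ♟ · ·│6
5│· ♟ · · · · ♙ ·│5
4│· ♙ ♙ · · ♗ ♙ ·│4
3│· · · ♙ · · · ·│3
2│♙ · · · ♙ ♙ · ·│2
1│♖ ♘ · ♕ ♔ ♗ ♘ ♖│1
  ─────────────────
  a b c d e f g h


f1, f4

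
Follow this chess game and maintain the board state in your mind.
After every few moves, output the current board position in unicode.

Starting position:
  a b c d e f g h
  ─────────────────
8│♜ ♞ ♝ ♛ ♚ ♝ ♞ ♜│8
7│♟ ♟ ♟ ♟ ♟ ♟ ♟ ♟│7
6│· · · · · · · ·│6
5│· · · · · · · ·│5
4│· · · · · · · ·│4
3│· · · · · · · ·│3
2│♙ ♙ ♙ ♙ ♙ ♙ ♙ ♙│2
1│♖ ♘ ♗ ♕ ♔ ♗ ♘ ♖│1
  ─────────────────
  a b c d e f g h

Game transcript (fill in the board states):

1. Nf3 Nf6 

  a b c d e f g h
  ─────────────────
8│♜ ♞ ♝ ♛ ♚ ♝ · ♜│8
7│♟ ♟ ♟ ♟ ♟ ♟ ♟ ♟│7
6│· · · · · ♞ · ·│6
5│· · · · · · · ·│5
4│· · · · · · · ·│4
3│· · · · · ♘ · ·│3
2│♙ ♙ ♙ ♙ ♙ ♙ ♙ ♙│2
1│♖ ♘ ♗ ♕ ♔ ♗ · ♖│1
  ─────────────────
  a b c d e f g h

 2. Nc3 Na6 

  a b c d e f g h
  ─────────────────
8│♜ · ♝ ♛ ♚ ♝ · ♜│8
7│♟ ♟ ♟ ♟ ♟ ♟ ♟ ♟│7
6│♞ · · · · ♞ · ·│6
5│· · · · · · · ·│5
4│· · · · · · · ·│4
3│· · ♘ · · ♘ · ·│3
2│♙ ♙ ♙ ♙ ♙ ♙ ♙ ♙│2
1│♖ · ♗ ♕ ♔ ♗ · ♖│1
  ─────────────────
  a b c d e f g h

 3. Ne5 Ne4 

  a b c d e f g h
  ─────────────────
8│♜ · ♝ ♛ ♚ ♝ · ♜│8
7│♟ ♟ ♟ ♟ ♟ ♟ ♟ ♟│7
6│♞ · · · · · · ·│6
5│· · · · ♘ · · ·│5
4│· · · · ♞ · · ·│4
3│· · ♘ · · · · ·│3
2│♙ ♙ ♙ ♙ ♙ ♙ ♙ ♙│2
1│♖ · ♗ ♕ ♔ ♗ · ♖│1
  ─────────────────
  a b c d e f g h

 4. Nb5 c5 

  a b c d e f g h
  ─────────────────
8│♜ · ♝ ♛ ♚ ♝ · ♜│8
7│♟ ♟ · ♟ ♟ ♟ ♟ ♟│7
6│♞ · · · · · · ·│6
5│· ♘ ♟ · ♘ · · ·│5
4│· · · · ♞ · · ·│4
3│· · · · · · · ·│3
2│♙ ♙ ♙ ♙ ♙ ♙ ♙ ♙│2
1│♖ · ♗ ♕ ♔ ♗ · ♖│1
  ─────────────────
  a b c d e f g h

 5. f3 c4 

  a b c d e f g h
  ─────────────────
8│♜ · ♝ ♛ ♚ ♝ · ♜│8
7│♟ ♟ · ♟ ♟ ♟ ♟ ♟│7
6│♞ · · · · · · ·│6
5│· ♘ · · ♘ · · ·│5
4│· · ♟ · ♞ · · ·│4
3│· · · · · ♙ · ·│3
2│♙ ♙ ♙ ♙ ♙ · ♙ ♙│2
1│♖ · ♗ ♕ ♔ ♗ · ♖│1
  ─────────────────
  a b c d e f g h



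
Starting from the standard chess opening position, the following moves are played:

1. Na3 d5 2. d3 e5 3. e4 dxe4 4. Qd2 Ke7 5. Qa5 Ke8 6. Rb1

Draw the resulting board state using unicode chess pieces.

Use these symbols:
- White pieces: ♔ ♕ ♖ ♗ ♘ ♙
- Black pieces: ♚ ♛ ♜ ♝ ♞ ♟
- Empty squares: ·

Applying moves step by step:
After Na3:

♜ ♞ ♝ ♛ ♚ ♝ ♞ ♜
♟ ♟ ♟ ♟ ♟ ♟ ♟ ♟
· · · · · · · ·
· · · · · · · ·
· · · · · · · ·
♘ · · · · · · ·
♙ ♙ ♙ ♙ ♙ ♙ ♙ ♙
♖ · ♗ ♕ ♔ ♗ ♘ ♖


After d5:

♜ ♞ ♝ ♛ ♚ ♝ ♞ ♜
♟ ♟ ♟ · ♟ ♟ ♟ ♟
· · · · · · · ·
· · · ♟ · · · ·
· · · · · · · ·
♘ · · · · · · ·
♙ ♙ ♙ ♙ ♙ ♙ ♙ ♙
♖ · ♗ ♕ ♔ ♗ ♘ ♖


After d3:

♜ ♞ ♝ ♛ ♚ ♝ ♞ ♜
♟ ♟ ♟ · ♟ ♟ ♟ ♟
· · · · · · · ·
· · · ♟ · · · ·
· · · · · · · ·
♘ · · ♙ · · · ·
♙ ♙ ♙ · ♙ ♙ ♙ ♙
♖ · ♗ ♕ ♔ ♗ ♘ ♖


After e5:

♜ ♞ ♝ ♛ ♚ ♝ ♞ ♜
♟ ♟ ♟ · · ♟ ♟ ♟
· · · · · · · ·
· · · ♟ ♟ · · ·
· · · · · · · ·
♘ · · ♙ · · · ·
♙ ♙ ♙ · ♙ ♙ ♙ ♙
♖ · ♗ ♕ ♔ ♗ ♘ ♖


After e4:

♜ ♞ ♝ ♛ ♚ ♝ ♞ ♜
♟ ♟ ♟ · · ♟ ♟ ♟
· · · · · · · ·
· · · ♟ ♟ · · ·
· · · · ♙ · · ·
♘ · · ♙ · · · ·
♙ ♙ ♙ · · ♙ ♙ ♙
♖ · ♗ ♕ ♔ ♗ ♘ ♖


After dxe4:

♜ ♞ ♝ ♛ ♚ ♝ ♞ ♜
♟ ♟ ♟ · · ♟ ♟ ♟
· · · · · · · ·
· · · · ♟ · · ·
· · · · ♟ · · ·
♘ · · ♙ · · · ·
♙ ♙ ♙ · · ♙ ♙ ♙
♖ · ♗ ♕ ♔ ♗ ♘ ♖


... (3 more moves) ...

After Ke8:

♜ ♞ ♝ ♛ ♚ ♝ ♞ ♜
♟ ♟ ♟ · · ♟ ♟ ♟
· · · · · · · ·
♕ · · · ♟ · · ·
· · · · ♟ · · ·
♘ · · ♙ · · · ·
♙ ♙ ♙ · · ♙ ♙ ♙
♖ · ♗ · ♔ ♗ ♘ ♖


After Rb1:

♜ ♞ ♝ ♛ ♚ ♝ ♞ ♜
♟ ♟ ♟ · · ♟ ♟ ♟
· · · · · · · ·
♕ · · · ♟ · · ·
· · · · ♟ · · ·
♘ · · ♙ · · · ·
♙ ♙ ♙ · · ♙ ♙ ♙
· ♖ ♗ · ♔ ♗ ♘ ♖



  a b c d e f g h
  ─────────────────
8│♜ ♞ ♝ ♛ ♚ ♝ ♞ ♜│8
7│♟ ♟ ♟ · · ♟ ♟ ♟│7
6│· · · · · · · ·│6
5│♕ · · · ♟ · · ·│5
4│· · · · ♟ · · ·│4
3│♘ · · ♙ · · · ·│3
2│♙ ♙ ♙ · · ♙ ♙ ♙│2
1│· ♖ ♗ · ♔ ♗ ♘ ♖│1
  ─────────────────
  a b c d e f g h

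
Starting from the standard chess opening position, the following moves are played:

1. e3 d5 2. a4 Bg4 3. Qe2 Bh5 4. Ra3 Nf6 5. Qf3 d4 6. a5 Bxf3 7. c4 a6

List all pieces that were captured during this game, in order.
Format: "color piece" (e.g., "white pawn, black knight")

Tracking captures:
  Bxf3: captured white queen

white queen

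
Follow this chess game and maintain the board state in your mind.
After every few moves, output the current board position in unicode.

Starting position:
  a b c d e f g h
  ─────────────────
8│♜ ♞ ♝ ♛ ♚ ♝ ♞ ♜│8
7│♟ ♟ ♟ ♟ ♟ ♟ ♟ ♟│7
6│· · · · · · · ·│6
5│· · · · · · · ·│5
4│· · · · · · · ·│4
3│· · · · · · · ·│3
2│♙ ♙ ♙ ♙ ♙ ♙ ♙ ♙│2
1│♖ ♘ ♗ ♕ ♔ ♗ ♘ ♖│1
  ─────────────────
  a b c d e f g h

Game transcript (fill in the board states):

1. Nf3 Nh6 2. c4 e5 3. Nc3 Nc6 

  a b c d e f g h
  ─────────────────
8│♜ · ♝ ♛ ♚ ♝ · ♜│8
7│♟ ♟ ♟ ♟ · ♟ ♟ ♟│7
6│· · ♞ · · · · ♞│6
5│· · · · ♟ · · ·│5
4│· · ♙ · · · · ·│4
3│· · ♘ · · ♘ · ·│3
2│♙ ♙ · ♙ ♙ ♙ ♙ ♙│2
1│♖ · ♗ ♕ ♔ ♗ · ♖│1
  ─────────────────
  a b c d e f g h

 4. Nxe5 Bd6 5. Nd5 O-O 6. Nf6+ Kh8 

  a b c d e f g h
  ─────────────────
8│♜ · ♝ ♛ · ♜ · ♚│8
7│♟ ♟ ♟ ♟ · ♟ ♟ ♟│7
6│· · ♞ ♝ · ♘ · ♞│6
5│· · · · ♘ · · ·│5
4│· · ♙ · · · · ·│4
3│· · · · · · · ·│3
2│♙ ♙ · ♙ ♙ ♙ ♙ ♙│2
1│♖ · ♗ ♕ ♔ ♗ · ♖│1
  ─────────────────
  a b c d e f g h

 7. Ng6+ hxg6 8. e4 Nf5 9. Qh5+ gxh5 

  a b c d e f g h
  ─────────────────
8│♜ · ♝ ♛ · ♜ · ♚│8
7│♟ ♟ ♟ ♟ · ♟ ♟ ·│7
6│· · ♞ ♝ · ♘ · ·│6
5│· · · · · ♞ · ♟│5
4│· · ♙ · ♙ · · ·│4
3│· · · · · · · ·│3
2│♙ ♙ · ♙ · ♙ ♙ ♙│2
1│♖ · ♗ · ♔ ♗ · ♖│1
  ─────────────────
  a b c d e f g h

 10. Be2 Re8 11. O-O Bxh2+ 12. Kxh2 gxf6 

  a b c d e f g h
  ─────────────────
8│♜ · ♝ ♛ ♜ · · ♚│8
7│♟ ♟ ♟ ♟ · ♟ · ·│7
6│· · ♞ · · ♟ · ·│6
5│· · · · · ♞ · ♟│5
4│· · ♙ · ♙ · · ·│4
3│· · · · · · · ·│3
2│♙ ♙ · ♙ ♗ ♙ ♙ ♔│2
1│♖ · ♗ · · ♖ · ·│1
  ─────────────────
  a b c d e f g h



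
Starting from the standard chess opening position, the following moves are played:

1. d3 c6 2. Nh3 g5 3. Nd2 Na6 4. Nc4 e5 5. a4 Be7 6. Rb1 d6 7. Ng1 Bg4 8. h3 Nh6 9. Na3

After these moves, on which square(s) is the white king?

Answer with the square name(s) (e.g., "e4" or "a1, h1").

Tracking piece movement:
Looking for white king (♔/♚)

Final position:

  a b c d e f g h
  ─────────────────
8│♜ · · ♛ ♚ · · ♜│8
7│♟ ♟ · · ♝ ♟ · ♟│7
6│♞ · ♟ ♟ · · · ♞│6
5│· · · · ♟ · ♟ ·│5
4│♙ · · · · · ♝ ·│4
3│♘ · · ♙ · · · ♙│3
2│· ♙ ♙ · ♙ ♙ ♙ ·│2
1│· ♖ ♗ ♕ ♔ ♗ ♘ ♖│1
  ─────────────────
  a b c d e f g h


e1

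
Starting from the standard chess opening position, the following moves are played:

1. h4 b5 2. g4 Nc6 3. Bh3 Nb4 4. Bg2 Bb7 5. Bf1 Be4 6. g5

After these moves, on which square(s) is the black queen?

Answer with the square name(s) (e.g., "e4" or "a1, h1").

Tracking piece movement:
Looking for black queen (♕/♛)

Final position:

  a b c d e f g h
  ─────────────────
8│♜ · · ♛ ♚ ♝ ♞ ♜│8
7│♟ · ♟ ♟ ♟ ♟ ♟ ♟│7
6│· · · · · · · ·│6
5│· ♟ · · · · ♙ ·│5
4│· ♞ · · ♝ · · ♙│4
3│· · · · · · · ·│3
2│♙ ♙ ♙ ♙ ♙ ♙ · ·│2
1│♖ ♘ ♗ ♕ ♔ ♗ ♘ ♖│1
  ─────────────────
  a b c d e f g h


d8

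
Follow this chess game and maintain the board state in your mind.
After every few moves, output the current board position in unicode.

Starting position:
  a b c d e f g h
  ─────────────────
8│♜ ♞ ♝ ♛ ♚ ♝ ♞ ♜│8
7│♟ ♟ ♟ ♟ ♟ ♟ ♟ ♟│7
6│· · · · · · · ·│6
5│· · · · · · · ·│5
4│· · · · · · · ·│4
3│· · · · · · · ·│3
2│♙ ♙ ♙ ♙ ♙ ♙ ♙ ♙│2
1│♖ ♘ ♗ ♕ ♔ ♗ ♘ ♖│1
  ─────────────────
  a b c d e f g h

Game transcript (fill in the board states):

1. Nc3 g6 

  a b c d e f g h
  ─────────────────
8│♜ ♞ ♝ ♛ ♚ ♝ ♞ ♜│8
7│♟ ♟ ♟ ♟ ♟ ♟ · ♟│7
6│· · · · · · ♟ ·│6
5│· · · · · · · ·│5
4│· · · · · · · ·│4
3│· · ♘ · · · · ·│3
2│♙ ♙ ♙ ♙ ♙ ♙ ♙ ♙│2
1│♖ · ♗ ♕ ♔ ♗ ♘ ♖│1
  ─────────────────
  a b c d e f g h

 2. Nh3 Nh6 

  a b c d e f g h
  ─────────────────
8│♜ ♞ ♝ ♛ ♚ ♝ · ♜│8
7│♟ ♟ ♟ ♟ ♟ ♟ · ♟│7
6│· · · · · · ♟ ♞│6
5│· · · · · · · ·│5
4│· · · · · · · ·│4
3│· · ♘ · · · · ♘│3
2│♙ ♙ ♙ ♙ ♙ ♙ ♙ ♙│2
1│♖ · ♗ ♕ ♔ ♗ · ♖│1
  ─────────────────
  a b c d e f g h

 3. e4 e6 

  a b c d e f g h
  ─────────────────
8│♜ ♞ ♝ ♛ ♚ ♝ · ♜│8
7│♟ ♟ ♟ ♟ · ♟ · ♟│7
6│· · · · ♟ · ♟ ♞│6
5│· · · · · · · ·│5
4│· · · · ♙ · · ·│4
3│· · ♘ · · · · ♘│3
2│♙ ♙ ♙ ♙ · ♙ ♙ ♙│2
1│♖ · ♗ ♕ ♔ ♗ · ♖│1
  ─────────────────
  a b c d e f g h

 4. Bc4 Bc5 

  a b c d e f g h
  ─────────────────
8│♜ ♞ ♝ ♛ ♚ · · ♜│8
7│♟ ♟ ♟ ♟ · ♟ · ♟│7
6│· · · · ♟ · ♟ ♞│6
5│· · ♝ · · · · ·│5
4│· · ♗ · ♙ · · ·│4
3│· · ♘ · · · · ♘│3
2│♙ ♙ ♙ ♙ · ♙ ♙ ♙│2
1│♖ · ♗ ♕ ♔ · · ♖│1
  ─────────────────
  a b c d e f g h

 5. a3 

  a b c d e f g h
  ─────────────────
8│♜ ♞ ♝ ♛ ♚ · · ♜│8
7│♟ ♟ ♟ ♟ · ♟ · ♟│7
6│· · · · ♟ · ♟ ♞│6
5│· · ♝ · · · · ·│5
4│· · ♗ · ♙ · · ·│4
3│♙ · ♘ · · · · ♘│3
2│· ♙ ♙ ♙ · ♙ ♙ ♙│2
1│♖ · ♗ ♕ ♔ · · ♖│1
  ─────────────────
  a b c d e f g h


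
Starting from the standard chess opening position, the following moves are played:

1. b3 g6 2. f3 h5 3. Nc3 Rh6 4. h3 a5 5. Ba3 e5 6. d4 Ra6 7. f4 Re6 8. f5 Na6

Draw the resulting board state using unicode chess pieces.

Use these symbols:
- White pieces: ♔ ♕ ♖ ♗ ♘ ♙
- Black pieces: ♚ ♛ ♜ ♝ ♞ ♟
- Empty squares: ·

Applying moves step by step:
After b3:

♜ ♞ ♝ ♛ ♚ ♝ ♞ ♜
♟ ♟ ♟ ♟ ♟ ♟ ♟ ♟
· · · · · · · ·
· · · · · · · ·
· · · · · · · ·
· ♙ · · · · · ·
♙ · ♙ ♙ ♙ ♙ ♙ ♙
♖ ♘ ♗ ♕ ♔ ♗ ♘ ♖


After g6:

♜ ♞ ♝ ♛ ♚ ♝ ♞ ♜
♟ ♟ ♟ ♟ ♟ ♟ · ♟
· · · · · · ♟ ·
· · · · · · · ·
· · · · · · · ·
· ♙ · · · · · ·
♙ · ♙ ♙ ♙ ♙ ♙ ♙
♖ ♘ ♗ ♕ ♔ ♗ ♘ ♖


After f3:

♜ ♞ ♝ ♛ ♚ ♝ ♞ ♜
♟ ♟ ♟ ♟ ♟ ♟ · ♟
· · · · · · ♟ ·
· · · · · · · ·
· · · · · · · ·
· ♙ · · · ♙ · ·
♙ · ♙ ♙ ♙ · ♙ ♙
♖ ♘ ♗ ♕ ♔ ♗ ♘ ♖


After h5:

♜ ♞ ♝ ♛ ♚ ♝ ♞ ♜
♟ ♟ ♟ ♟ ♟ ♟ · ·
· · · · · · ♟ ·
· · · · · · · ♟
· · · · · · · ·
· ♙ · · · ♙ · ·
♙ · ♙ ♙ ♙ · ♙ ♙
♖ ♘ ♗ ♕ ♔ ♗ ♘ ♖


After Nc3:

♜ ♞ ♝ ♛ ♚ ♝ ♞ ♜
♟ ♟ ♟ ♟ ♟ ♟ · ·
· · · · · · ♟ ·
· · · · · · · ♟
· · · · · · · ·
· ♙ ♘ · · ♙ · ·
♙ · ♙ ♙ ♙ · ♙ ♙
♖ · ♗ ♕ ♔ ♗ ♘ ♖


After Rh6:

♜ ♞ ♝ ♛ ♚ ♝ ♞ ·
♟ ♟ ♟ ♟ ♟ ♟ · ·
· · · · · · ♟ ♜
· · · · · · · ♟
· · · · · · · ·
· ♙ ♘ · · ♙ · ·
♙ · ♙ ♙ ♙ · ♙ ♙
♖ · ♗ ♕ ♔ ♗ ♘ ♖


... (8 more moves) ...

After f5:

· ♞ ♝ ♛ ♚ ♝ ♞ ·
· ♟ ♟ ♟ · ♟ · ·
· · · · ♜ · ♟ ♜
♟ · · · ♟ ♙ · ♟
· · · ♙ · · · ·
♗ ♙ ♘ · · · · ♙
♙ · ♙ · ♙ · ♙ ·
♖ · · ♕ ♔ ♗ ♘ ♖


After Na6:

· · ♝ ♛ ♚ ♝ ♞ ·
· ♟ ♟ ♟ · ♟ · ·
♞ · · · ♜ · ♟ ♜
♟ · · · ♟ ♙ · ♟
· · · ♙ · · · ·
♗ ♙ ♘ · · · · ♙
♙ · ♙ · ♙ · ♙ ·
♖ · · ♕ ♔ ♗ ♘ ♖



  a b c d e f g h
  ─────────────────
8│· · ♝ ♛ ♚ ♝ ♞ ·│8
7│· ♟ ♟ ♟ · ♟ · ·│7
6│♞ · · · ♜ · ♟ ♜│6
5│♟ · · · ♟ ♙ · ♟│5
4│· · · ♙ · · · ·│4
3│♗ ♙ ♘ · · · · ♙│3
2│♙ · ♙ · ♙ · ♙ ·│2
1│♖ · · ♕ ♔ ♗ ♘ ♖│1
  ─────────────────
  a b c d e f g h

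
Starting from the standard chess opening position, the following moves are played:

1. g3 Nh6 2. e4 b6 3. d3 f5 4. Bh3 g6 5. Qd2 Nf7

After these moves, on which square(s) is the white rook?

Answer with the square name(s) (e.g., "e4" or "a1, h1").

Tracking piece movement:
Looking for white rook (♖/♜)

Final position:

  a b c d e f g h
  ─────────────────
8│♜ ♞ ♝ ♛ ♚ ♝ · ♜│8
7│♟ · ♟ ♟ ♟ ♞ · ♟│7
6│· ♟ · · · · ♟ ·│6
5│· · · · · ♟ · ·│5
4│· · · · ♙ · · ·│4
3│· · · ♙ · · ♙ ♗│3
2│♙ ♙ ♙ ♕ · ♙ · ♙│2
1│♖ ♘ ♗ · ♔ · ♘ ♖│1
  ─────────────────
  a b c d e f g h


a1, h1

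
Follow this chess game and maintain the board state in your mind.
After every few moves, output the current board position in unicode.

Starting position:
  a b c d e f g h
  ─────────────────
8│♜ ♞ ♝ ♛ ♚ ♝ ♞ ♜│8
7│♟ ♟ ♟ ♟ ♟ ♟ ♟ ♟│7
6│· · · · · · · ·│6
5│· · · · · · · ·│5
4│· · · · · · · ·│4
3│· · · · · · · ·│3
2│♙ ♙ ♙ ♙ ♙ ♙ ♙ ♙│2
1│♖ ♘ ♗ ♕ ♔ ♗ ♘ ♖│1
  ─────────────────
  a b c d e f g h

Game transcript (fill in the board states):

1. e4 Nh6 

  a b c d e f g h
  ─────────────────
8│♜ ♞ ♝ ♛ ♚ ♝ · ♜│8
7│♟ ♟ ♟ ♟ ♟ ♟ ♟ ♟│7
6│· · · · · · · ♞│6
5│· · · · · · · ·│5
4│· · · · ♙ · · ·│4
3│· · · · · · · ·│3
2│♙ ♙ ♙ ♙ · ♙ ♙ ♙│2
1│♖ ♘ ♗ ♕ ♔ ♗ ♘ ♖│1
  ─────────────────
  a b c d e f g h

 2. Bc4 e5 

  a b c d e f g h
  ─────────────────
8│♜ ♞ ♝ ♛ ♚ ♝ · ♜│8
7│♟ ♟ ♟ ♟ · ♟ ♟ ♟│7
6│· · · · · · · ♞│6
5│· · · · ♟ · · ·│5
4│· · ♗ · ♙ · · ·│4
3│· · · · · · · ·│3
2│♙ ♙ ♙ ♙ · ♙ ♙ ♙│2
1│♖ ♘ ♗ ♕ ♔ · ♘ ♖│1
  ─────────────────
  a b c d e f g h

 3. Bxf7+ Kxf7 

  a b c d e f g h
  ─────────────────
8│♜ ♞ ♝ ♛ · ♝ · ♜│8
7│♟ ♟ ♟ ♟ · ♚ ♟ ♟│7
6│· · · · · · · ♞│6
5│· · · · ♟ · · ·│5
4│· · · · ♙ · · ·│4
3│· · · · · · · ·│3
2│♙ ♙ ♙ ♙ · ♙ ♙ ♙│2
1│♖ ♘ ♗ ♕ ♔ · ♘ ♖│1
  ─────────────────
  a b c d e f g h



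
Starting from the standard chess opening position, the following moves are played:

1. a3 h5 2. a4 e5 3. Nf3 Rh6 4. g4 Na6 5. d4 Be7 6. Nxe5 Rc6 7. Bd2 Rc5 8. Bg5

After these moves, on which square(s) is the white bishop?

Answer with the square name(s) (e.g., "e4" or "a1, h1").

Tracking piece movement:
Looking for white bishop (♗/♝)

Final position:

  a b c d e f g h
  ─────────────────
8│♜ · ♝ ♛ ♚ · ♞ ·│8
7│♟ ♟ ♟ ♟ ♝ ♟ ♟ ·│7
6│♞ · · · · · · ·│6
5│· · ♜ · ♘ · ♗ ♟│5
4│♙ · · ♙ · · ♙ ·│4
3│· · · · · · · ·│3
2│· ♙ ♙ · ♙ ♙ · ♙│2
1│♖ ♘ · ♕ ♔ ♗ · ♖│1
  ─────────────────
  a b c d e f g h


f1, g5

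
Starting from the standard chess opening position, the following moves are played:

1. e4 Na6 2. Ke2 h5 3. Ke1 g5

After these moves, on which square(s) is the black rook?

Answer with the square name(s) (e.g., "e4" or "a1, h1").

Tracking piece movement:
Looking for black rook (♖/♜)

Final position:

  a b c d e f g h
  ─────────────────
8│♜ · ♝ ♛ ♚ ♝ ♞ ♜│8
7│♟ ♟ ♟ ♟ ♟ ♟ · ·│7
6│♞ · · · · · · ·│6
5│· · · · · · ♟ ♟│5
4│· · · · ♙ · · ·│4
3│· · · · · · · ·│3
2│♙ ♙ ♙ ♙ · ♙ ♙ ♙│2
1│♖ ♘ ♗ ♕ ♔ ♗ ♘ ♖│1
  ─────────────────
  a b c d e f g h


a8, h8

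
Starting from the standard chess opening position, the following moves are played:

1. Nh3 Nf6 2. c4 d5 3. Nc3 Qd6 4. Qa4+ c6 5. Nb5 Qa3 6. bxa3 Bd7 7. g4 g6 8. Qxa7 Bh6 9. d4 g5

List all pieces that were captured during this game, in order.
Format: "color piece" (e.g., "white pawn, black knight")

Tracking captures:
  bxa3: captured black queen
  Qxa7: captured black pawn

black queen, black pawn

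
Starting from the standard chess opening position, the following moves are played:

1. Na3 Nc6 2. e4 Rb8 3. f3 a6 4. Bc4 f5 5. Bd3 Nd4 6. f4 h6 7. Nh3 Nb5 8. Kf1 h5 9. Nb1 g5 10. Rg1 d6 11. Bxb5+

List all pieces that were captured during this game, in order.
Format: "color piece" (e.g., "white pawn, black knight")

Tracking captures:
  Bxb5+: captured black knight

black knight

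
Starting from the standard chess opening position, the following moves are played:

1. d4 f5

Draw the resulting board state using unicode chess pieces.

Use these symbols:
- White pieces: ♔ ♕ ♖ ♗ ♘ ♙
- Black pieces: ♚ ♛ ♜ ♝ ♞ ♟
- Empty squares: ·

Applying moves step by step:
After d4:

♜ ♞ ♝ ♛ ♚ ♝ ♞ ♜
♟ ♟ ♟ ♟ ♟ ♟ ♟ ♟
· · · · · · · ·
· · · · · · · ·
· · · ♙ · · · ·
· · · · · · · ·
♙ ♙ ♙ · ♙ ♙ ♙ ♙
♖ ♘ ♗ ♕ ♔ ♗ ♘ ♖


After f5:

♜ ♞ ♝ ♛ ♚ ♝ ♞ ♜
♟ ♟ ♟ ♟ ♟ · ♟ ♟
· · · · · · · ·
· · · · · ♟ · ·
· · · ♙ · · · ·
· · · · · · · ·
♙ ♙ ♙ · ♙ ♙ ♙ ♙
♖ ♘ ♗ ♕ ♔ ♗ ♘ ♖



  a b c d e f g h
  ─────────────────
8│♜ ♞ ♝ ♛ ♚ ♝ ♞ ♜│8
7│♟ ♟ ♟ ♟ ♟ · ♟ ♟│7
6│· · · · · · · ·│6
5│· · · · · ♟ · ·│5
4│· · · ♙ · · · ·│4
3│· · · · · · · ·│3
2│♙ ♙ ♙ · ♙ ♙ ♙ ♙│2
1│♖ ♘ ♗ ♕ ♔ ♗ ♘ ♖│1
  ─────────────────
  a b c d e f g h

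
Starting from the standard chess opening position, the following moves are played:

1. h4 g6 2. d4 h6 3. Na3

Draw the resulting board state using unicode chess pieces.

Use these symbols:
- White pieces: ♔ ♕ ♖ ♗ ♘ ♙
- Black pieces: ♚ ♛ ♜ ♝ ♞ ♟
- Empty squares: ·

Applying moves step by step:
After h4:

♜ ♞ ♝ ♛ ♚ ♝ ♞ ♜
♟ ♟ ♟ ♟ ♟ ♟ ♟ ♟
· · · · · · · ·
· · · · · · · ·
· · · · · · · ♙
· · · · · · · ·
♙ ♙ ♙ ♙ ♙ ♙ ♙ ·
♖ ♘ ♗ ♕ ♔ ♗ ♘ ♖


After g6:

♜ ♞ ♝ ♛ ♚ ♝ ♞ ♜
♟ ♟ ♟ ♟ ♟ ♟ · ♟
· · · · · · ♟ ·
· · · · · · · ·
· · · · · · · ♙
· · · · · · · ·
♙ ♙ ♙ ♙ ♙ ♙ ♙ ·
♖ ♘ ♗ ♕ ♔ ♗ ♘ ♖


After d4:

♜ ♞ ♝ ♛ ♚ ♝ ♞ ♜
♟ ♟ ♟ ♟ ♟ ♟ · ♟
· · · · · · ♟ ·
· · · · · · · ·
· · · ♙ · · · ♙
· · · · · · · ·
♙ ♙ ♙ · ♙ ♙ ♙ ·
♖ ♘ ♗ ♕ ♔ ♗ ♘ ♖


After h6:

♜ ♞ ♝ ♛ ♚ ♝ ♞ ♜
♟ ♟ ♟ ♟ ♟ ♟ · ·
· · · · · · ♟ ♟
· · · · · · · ·
· · · ♙ · · · ♙
· · · · · · · ·
♙ ♙ ♙ · ♙ ♙ ♙ ·
♖ ♘ ♗ ♕ ♔ ♗ ♘ ♖


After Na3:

♜ ♞ ♝ ♛ ♚ ♝ ♞ ♜
♟ ♟ ♟ ♟ ♟ ♟ · ·
· · · · · · ♟ ♟
· · · · · · · ·
· · · ♙ · · · ♙
♘ · · · · · · ·
♙ ♙ ♙ · ♙ ♙ ♙ ·
♖ · ♗ ♕ ♔ ♗ ♘ ♖



  a b c d e f g h
  ─────────────────
8│♜ ♞ ♝ ♛ ♚ ♝ ♞ ♜│8
7│♟ ♟ ♟ ♟ ♟ ♟ · ·│7
6│· · · · · · ♟ ♟│6
5│· · · · · · · ·│5
4│· · · ♙ · · · ♙│4
3│♘ · · · · · · ·│3
2│♙ ♙ ♙ · ♙ ♙ ♙ ·│2
1│♖ · ♗ ♕ ♔ ♗ ♘ ♖│1
  ─────────────────
  a b c d e f g h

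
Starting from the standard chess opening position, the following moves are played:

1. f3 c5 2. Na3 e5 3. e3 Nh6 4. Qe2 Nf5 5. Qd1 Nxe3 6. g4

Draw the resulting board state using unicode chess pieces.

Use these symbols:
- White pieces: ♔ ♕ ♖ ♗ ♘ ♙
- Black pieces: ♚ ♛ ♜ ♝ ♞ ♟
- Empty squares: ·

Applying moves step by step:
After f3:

♜ ♞ ♝ ♛ ♚ ♝ ♞ ♜
♟ ♟ ♟ ♟ ♟ ♟ ♟ ♟
· · · · · · · ·
· · · · · · · ·
· · · · · · · ·
· · · · · ♙ · ·
♙ ♙ ♙ ♙ ♙ · ♙ ♙
♖ ♘ ♗ ♕ ♔ ♗ ♘ ♖


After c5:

♜ ♞ ♝ ♛ ♚ ♝ ♞ ♜
♟ ♟ · ♟ ♟ ♟ ♟ ♟
· · · · · · · ·
· · ♟ · · · · ·
· · · · · · · ·
· · · · · ♙ · ·
♙ ♙ ♙ ♙ ♙ · ♙ ♙
♖ ♘ ♗ ♕ ♔ ♗ ♘ ♖


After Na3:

♜ ♞ ♝ ♛ ♚ ♝ ♞ ♜
♟ ♟ · ♟ ♟ ♟ ♟ ♟
· · · · · · · ·
· · ♟ · · · · ·
· · · · · · · ·
♘ · · · · ♙ · ·
♙ ♙ ♙ ♙ ♙ · ♙ ♙
♖ · ♗ ♕ ♔ ♗ ♘ ♖


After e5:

♜ ♞ ♝ ♛ ♚ ♝ ♞ ♜
♟ ♟ · ♟ · ♟ ♟ ♟
· · · · · · · ·
· · ♟ · ♟ · · ·
· · · · · · · ·
♘ · · · · ♙ · ·
♙ ♙ ♙ ♙ ♙ · ♙ ♙
♖ · ♗ ♕ ♔ ♗ ♘ ♖


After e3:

♜ ♞ ♝ ♛ ♚ ♝ ♞ ♜
♟ ♟ · ♟ · ♟ ♟ ♟
· · · · · · · ·
· · ♟ · ♟ · · ·
· · · · · · · ·
♘ · · · ♙ ♙ · ·
♙ ♙ ♙ ♙ · · ♙ ♙
♖ · ♗ ♕ ♔ ♗ ♘ ♖


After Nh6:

♜ ♞ ♝ ♛ ♚ ♝ · ♜
♟ ♟ · ♟ · ♟ ♟ ♟
· · · · · · · ♞
· · ♟ · ♟ · · ·
· · · · · · · ·
♘ · · · ♙ ♙ · ·
♙ ♙ ♙ ♙ · · ♙ ♙
♖ · ♗ ♕ ♔ ♗ ♘ ♖


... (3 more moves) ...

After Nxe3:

♜ ♞ ♝ ♛ ♚ ♝ · ♜
♟ ♟ · ♟ · ♟ ♟ ♟
· · · · · · · ·
· · ♟ · ♟ · · ·
· · · · · · · ·
♘ · · · ♞ ♙ · ·
♙ ♙ ♙ ♙ · · ♙ ♙
♖ · ♗ ♕ ♔ ♗ ♘ ♖


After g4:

♜ ♞ ♝ ♛ ♚ ♝ · ♜
♟ ♟ · ♟ · ♟ ♟ ♟
· · · · · · · ·
· · ♟ · ♟ · · ·
· · · · · · ♙ ·
♘ · · · ♞ ♙ · ·
♙ ♙ ♙ ♙ · · · ♙
♖ · ♗ ♕ ♔ ♗ ♘ ♖



  a b c d e f g h
  ─────────────────
8│♜ ♞ ♝ ♛ ♚ ♝ · ♜│8
7│♟ ♟ · ♟ · ♟ ♟ ♟│7
6│· · · · · · · ·│6
5│· · ♟ · ♟ · · ·│5
4│· · · · · · ♙ ·│4
3│♘ · · · ♞ ♙ · ·│3
2│♙ ♙ ♙ ♙ · · · ♙│2
1│♖ · ♗ ♕ ♔ ♗ ♘ ♖│1
  ─────────────────
  a b c d e f g h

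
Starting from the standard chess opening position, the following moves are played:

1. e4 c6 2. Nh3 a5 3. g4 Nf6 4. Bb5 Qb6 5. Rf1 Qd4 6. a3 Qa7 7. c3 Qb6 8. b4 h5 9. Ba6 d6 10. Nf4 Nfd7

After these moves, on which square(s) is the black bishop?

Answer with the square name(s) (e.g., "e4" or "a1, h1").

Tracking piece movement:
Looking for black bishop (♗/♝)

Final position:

  a b c d e f g h
  ─────────────────
8│♜ ♞ ♝ · ♚ ♝ · ♜│8
7│· ♟ · ♞ ♟ ♟ ♟ ·│7
6│♗ ♛ ♟ ♟ · · · ·│6
5│♟ · · · · · · ♟│5
4│· ♙ · · ♙ ♘ ♙ ·│4
3│♙ · ♙ · · · · ·│3
2│· · · ♙ · ♙ · ♙│2
1│♖ ♘ ♗ ♕ ♔ ♖ · ·│1
  ─────────────────
  a b c d e f g h


c8, f8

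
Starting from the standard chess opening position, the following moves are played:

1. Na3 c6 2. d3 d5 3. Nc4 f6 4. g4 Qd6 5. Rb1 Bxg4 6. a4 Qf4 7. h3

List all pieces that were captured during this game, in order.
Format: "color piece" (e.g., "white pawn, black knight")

Tracking captures:
  Bxg4: captured white pawn

white pawn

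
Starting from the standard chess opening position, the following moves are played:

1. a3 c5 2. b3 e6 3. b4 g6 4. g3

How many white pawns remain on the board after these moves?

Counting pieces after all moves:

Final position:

  a b c d e f g h
  ─────────────────
8│♜ ♞ ♝ ♛ ♚ ♝ ♞ ♜│8
7│♟ ♟ · ♟ · ♟ · ♟│7
6│· · · · ♟ · ♟ ·│6
5│· · ♟ · · · · ·│5
4│· ♙ · · · · · ·│4
3│♙ · · · · · ♙ ·│3
2│· · ♙ ♙ ♙ ♙ · ♙│2
1│♖ ♘ ♗ ♕ ♔ ♗ ♘ ♖│1
  ─────────────────
  a b c d e f g h


8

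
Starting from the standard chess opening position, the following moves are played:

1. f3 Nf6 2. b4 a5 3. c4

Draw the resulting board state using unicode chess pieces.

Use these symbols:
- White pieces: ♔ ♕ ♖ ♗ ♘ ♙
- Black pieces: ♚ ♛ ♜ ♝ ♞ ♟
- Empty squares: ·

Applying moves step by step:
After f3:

♜ ♞ ♝ ♛ ♚ ♝ ♞ ♜
♟ ♟ ♟ ♟ ♟ ♟ ♟ ♟
· · · · · · · ·
· · · · · · · ·
· · · · · · · ·
· · · · · ♙ · ·
♙ ♙ ♙ ♙ ♙ · ♙ ♙
♖ ♘ ♗ ♕ ♔ ♗ ♘ ♖


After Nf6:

♜ ♞ ♝ ♛ ♚ ♝ · ♜
♟ ♟ ♟ ♟ ♟ ♟ ♟ ♟
· · · · · ♞ · ·
· · · · · · · ·
· · · · · · · ·
· · · · · ♙ · ·
♙ ♙ ♙ ♙ ♙ · ♙ ♙
♖ ♘ ♗ ♕ ♔ ♗ ♘ ♖


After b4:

♜ ♞ ♝ ♛ ♚ ♝ · ♜
♟ ♟ ♟ ♟ ♟ ♟ ♟ ♟
· · · · · ♞ · ·
· · · · · · · ·
· ♙ · · · · · ·
· · · · · ♙ · ·
♙ · ♙ ♙ ♙ · ♙ ♙
♖ ♘ ♗ ♕ ♔ ♗ ♘ ♖


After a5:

♜ ♞ ♝ ♛ ♚ ♝ · ♜
· ♟ ♟ ♟ ♟ ♟ ♟ ♟
· · · · · ♞ · ·
♟ · · · · · · ·
· ♙ · · · · · ·
· · · · · ♙ · ·
♙ · ♙ ♙ ♙ · ♙ ♙
♖ ♘ ♗ ♕ ♔ ♗ ♘ ♖


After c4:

♜ ♞ ♝ ♛ ♚ ♝ · ♜
· ♟ ♟ ♟ ♟ ♟ ♟ ♟
· · · · · ♞ · ·
♟ · · · · · · ·
· ♙ ♙ · · · · ·
· · · · · ♙ · ·
♙ · · ♙ ♙ · ♙ ♙
♖ ♘ ♗ ♕ ♔ ♗ ♘ ♖



  a b c d e f g h
  ─────────────────
8│♜ ♞ ♝ ♛ ♚ ♝ · ♜│8
7│· ♟ ♟ ♟ ♟ ♟ ♟ ♟│7
6│· · · · · ♞ · ·│6
5│♟ · · · · · · ·│5
4│· ♙ ♙ · · · · ·│4
3│· · · · · ♙ · ·│3
2│♙ · · ♙ ♙ · ♙ ♙│2
1│♖ ♘ ♗ ♕ ♔ ♗ ♘ ♖│1
  ─────────────────
  a b c d e f g h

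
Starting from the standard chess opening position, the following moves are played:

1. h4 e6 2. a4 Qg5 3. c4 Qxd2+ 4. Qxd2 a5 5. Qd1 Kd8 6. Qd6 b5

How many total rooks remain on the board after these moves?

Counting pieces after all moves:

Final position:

  a b c d e f g h
  ─────────────────
8│♜ ♞ ♝ ♚ · ♝ ♞ ♜│8
7│· · ♟ ♟ · ♟ ♟ ♟│7
6│· · · ♕ ♟ · · ·│6
5│♟ ♟ · · · · · ·│5
4│♙ · ♙ · · · · ♙│4
3│· · · · · · · ·│3
2│· ♙ · · ♙ ♙ ♙ ·│2
1│♖ ♘ ♗ · ♔ ♗ ♘ ♖│1
  ─────────────────
  a b c d e f g h


4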